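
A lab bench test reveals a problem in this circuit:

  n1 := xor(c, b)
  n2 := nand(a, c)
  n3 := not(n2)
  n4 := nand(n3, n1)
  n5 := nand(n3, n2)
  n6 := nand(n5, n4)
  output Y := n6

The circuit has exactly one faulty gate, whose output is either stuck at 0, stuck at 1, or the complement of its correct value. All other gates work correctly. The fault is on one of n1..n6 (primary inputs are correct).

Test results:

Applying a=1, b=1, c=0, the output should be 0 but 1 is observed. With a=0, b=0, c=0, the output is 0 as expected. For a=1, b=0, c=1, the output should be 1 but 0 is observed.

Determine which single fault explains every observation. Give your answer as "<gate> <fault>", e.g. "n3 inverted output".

Fault-free values for test 1 (a=1, b=1, c=0): n1=1, n2=1, n3=0, n4=1, n5=1, n6=0, giving Y=0. Observed 1.
Test 1: faults giving observed 1 are {n2 stuck-at-0, n2 inverted output, n3 stuck-at-1, n3 inverted output, n4 stuck-at-0, n4 inverted output, n5 stuck-at-0, n5 inverted output, n6 stuck-at-1, n6 inverted output}.
Test 2 (a=0, b=0, c=0): fault-free n1=0, n2=1, n3=0, n4=1, n5=1, n6=0 → 0; observed 0. Eliminates n3 stuck-at-1, n3 inverted output, n4 stuck-at-0, n4 inverted output, n5 stuck-at-0, n5 inverted output, n6 stuck-at-1, n6 inverted output.
Test 3 (a=1, b=0, c=1): fault-free n1=1, n2=0, n3=1, n4=0, n5=1, n6=1 → 1; observed 0. Eliminates n2 stuck-at-0.
Only n2 inverted output is consistent with every test.

n2 inverted output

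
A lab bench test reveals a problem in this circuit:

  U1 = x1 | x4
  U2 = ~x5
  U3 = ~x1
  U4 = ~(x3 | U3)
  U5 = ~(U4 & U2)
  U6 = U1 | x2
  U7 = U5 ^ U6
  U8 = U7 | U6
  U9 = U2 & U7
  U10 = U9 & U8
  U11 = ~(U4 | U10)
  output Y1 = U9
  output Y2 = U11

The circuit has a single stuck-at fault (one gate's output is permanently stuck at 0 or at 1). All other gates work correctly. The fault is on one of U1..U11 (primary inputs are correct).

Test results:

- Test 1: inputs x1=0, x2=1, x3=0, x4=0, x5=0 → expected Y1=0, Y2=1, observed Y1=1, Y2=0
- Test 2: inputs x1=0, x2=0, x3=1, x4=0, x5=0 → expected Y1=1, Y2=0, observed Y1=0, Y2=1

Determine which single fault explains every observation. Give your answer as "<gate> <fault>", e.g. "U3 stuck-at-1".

Fault-free values for test 1 (x1=0, x2=1, x3=0, x4=0, x5=0): U1=0, U2=1, U3=1, U4=0, U5=1, U6=1, U7=0, U8=1, U9=0, U10=0, U11=1, giving Y1=0, Y2=1. Observed Y1=1, Y2=0.
Test 1: faults giving observed Y1=1, Y2=0 are {U3 stuck-at-0, U4 stuck-at-1, U5 stuck-at-0, U6 stuck-at-0, U7 stuck-at-1, U9 stuck-at-1}.
Test 2 (x1=0, x2=0, x3=1, x4=0, x5=0): fault-free U1=0, U2=1, U3=1, U4=0, U5=1, U6=0, U7=1, U8=1, U9=1, U10=1, U11=0 → Y1=1, Y2=0; observed Y1=0, Y2=1. Eliminates U3 stuck-at-0, U4 stuck-at-1, U6 stuck-at-0, U7 stuck-at-1, U9 stuck-at-1.
Only U5 stuck-at-0 is consistent with every test.

U5 stuck-at-0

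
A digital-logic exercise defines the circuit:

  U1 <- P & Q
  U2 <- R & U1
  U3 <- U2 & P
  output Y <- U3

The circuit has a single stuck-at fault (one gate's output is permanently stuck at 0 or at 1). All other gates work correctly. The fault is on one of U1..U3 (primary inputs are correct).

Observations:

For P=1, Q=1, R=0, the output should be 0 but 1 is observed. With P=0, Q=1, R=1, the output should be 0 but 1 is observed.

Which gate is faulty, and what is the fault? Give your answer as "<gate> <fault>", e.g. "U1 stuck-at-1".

U3 stuck-at-1

Fault-free values for test 1 (P=1, Q=1, R=0): U1=1, U2=0, U3=0, giving Y=0. Observed 1.
Test 1: faults giving observed 1 are {U2 stuck-at-1, U3 stuck-at-1}.
Test 2 (P=0, Q=1, R=1): fault-free U1=0, U2=0, U3=0 → 0; observed 1. Eliminates U2 stuck-at-1.
Only U3 stuck-at-1 is consistent with every test.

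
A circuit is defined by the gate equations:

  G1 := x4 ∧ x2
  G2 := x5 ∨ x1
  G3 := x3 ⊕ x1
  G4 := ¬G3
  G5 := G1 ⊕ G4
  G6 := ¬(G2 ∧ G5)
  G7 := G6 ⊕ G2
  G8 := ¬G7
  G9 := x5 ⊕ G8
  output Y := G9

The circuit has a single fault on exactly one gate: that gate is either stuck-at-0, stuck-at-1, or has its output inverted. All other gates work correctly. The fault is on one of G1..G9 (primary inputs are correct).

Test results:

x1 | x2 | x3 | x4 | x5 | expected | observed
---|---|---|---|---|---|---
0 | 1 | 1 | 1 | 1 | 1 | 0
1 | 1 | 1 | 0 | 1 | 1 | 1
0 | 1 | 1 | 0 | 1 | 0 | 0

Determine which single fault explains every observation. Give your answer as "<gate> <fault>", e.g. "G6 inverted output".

Fault-free values for test 1 (x1=0, x2=1, x3=1, x4=1, x5=1): G1=1, G2=1, G3=1, G4=0, G5=1, G6=0, G7=1, G8=0, G9=1, giving Y=1. Observed 0.
Test 1: faults giving observed 0 are {G1 stuck-at-0, G1 inverted output, G3 stuck-at-0, G3 inverted output, G4 stuck-at-1, G4 inverted output, G5 stuck-at-0, G5 inverted output, G6 stuck-at-1, G6 inverted output, G7 stuck-at-0, G7 inverted output, G8 stuck-at-1, G8 inverted output, G9 stuck-at-0, G9 inverted output}.
Test 2 (x1=1, x2=1, x3=1, x4=0, x5=1): fault-free G1=0, G2=1, G3=0, G4=1, G5=1, G6=0, G7=1, G8=0, G9=1 → 1; observed 1. Eliminates G1 inverted output, G3 inverted output, G4 inverted output, G5 stuck-at-0, G5 inverted output, G6 stuck-at-1, G6 inverted output, G7 stuck-at-0, G7 inverted output, G8 stuck-at-1, G8 inverted output, G9 stuck-at-0, G9 inverted output.
Test 3 (x1=0, x2=1, x3=1, x4=0, x5=1): fault-free G1=0, G2=1, G3=1, G4=0, G5=0, G6=1, G7=0, G8=1, G9=0 → 0; observed 0. Eliminates G3 stuck-at-0, G4 stuck-at-1.
Only G1 stuck-at-0 is consistent with every test.

G1 stuck-at-0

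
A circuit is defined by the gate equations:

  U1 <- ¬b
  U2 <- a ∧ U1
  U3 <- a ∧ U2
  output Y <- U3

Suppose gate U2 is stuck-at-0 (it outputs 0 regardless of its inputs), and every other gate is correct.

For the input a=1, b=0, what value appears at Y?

0

Propagate with U2 forced: U1=1, U2=0 [stuck-at-0], U3=0.
So Y = 0. (Without the fault it would be 1.)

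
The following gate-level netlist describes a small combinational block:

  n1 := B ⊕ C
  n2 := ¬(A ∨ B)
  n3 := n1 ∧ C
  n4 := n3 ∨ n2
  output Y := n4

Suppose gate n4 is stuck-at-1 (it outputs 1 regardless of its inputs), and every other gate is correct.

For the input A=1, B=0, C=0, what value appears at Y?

Propagate with n4 forced: n1=0, n2=0, n3=0, n4=1 [stuck-at-1].
So Y = 1. (Without the fault it would be 0.)

1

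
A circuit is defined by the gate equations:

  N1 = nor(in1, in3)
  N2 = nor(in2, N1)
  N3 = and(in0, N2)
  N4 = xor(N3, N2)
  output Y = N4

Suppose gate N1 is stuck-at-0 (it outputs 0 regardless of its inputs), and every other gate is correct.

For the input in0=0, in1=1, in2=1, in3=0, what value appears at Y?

0

Propagate with N1 forced: N1=0 [stuck-at-0], N2=0, N3=0, N4=0.
So Y = 0. (Same as the fault-free value — the fault is masked on this input.)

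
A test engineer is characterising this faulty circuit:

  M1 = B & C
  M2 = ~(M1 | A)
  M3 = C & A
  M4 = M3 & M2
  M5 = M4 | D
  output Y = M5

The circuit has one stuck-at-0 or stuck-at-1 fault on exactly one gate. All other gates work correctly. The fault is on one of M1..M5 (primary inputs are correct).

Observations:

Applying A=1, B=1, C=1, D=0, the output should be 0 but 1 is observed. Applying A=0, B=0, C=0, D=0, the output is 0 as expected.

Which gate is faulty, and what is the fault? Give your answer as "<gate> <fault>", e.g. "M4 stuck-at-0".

M2 stuck-at-1

Fault-free values for test 1 (A=1, B=1, C=1, D=0): M1=1, M2=0, M3=1, M4=0, M5=0, giving Y=0. Observed 1.
Test 1: faults giving observed 1 are {M2 stuck-at-1, M4 stuck-at-1, M5 stuck-at-1}.
Test 2 (A=0, B=0, C=0, D=0): fault-free M1=0, M2=1, M3=0, M4=0, M5=0 → 0; observed 0. Eliminates M4 stuck-at-1, M5 stuck-at-1.
Only M2 stuck-at-1 is consistent with every test.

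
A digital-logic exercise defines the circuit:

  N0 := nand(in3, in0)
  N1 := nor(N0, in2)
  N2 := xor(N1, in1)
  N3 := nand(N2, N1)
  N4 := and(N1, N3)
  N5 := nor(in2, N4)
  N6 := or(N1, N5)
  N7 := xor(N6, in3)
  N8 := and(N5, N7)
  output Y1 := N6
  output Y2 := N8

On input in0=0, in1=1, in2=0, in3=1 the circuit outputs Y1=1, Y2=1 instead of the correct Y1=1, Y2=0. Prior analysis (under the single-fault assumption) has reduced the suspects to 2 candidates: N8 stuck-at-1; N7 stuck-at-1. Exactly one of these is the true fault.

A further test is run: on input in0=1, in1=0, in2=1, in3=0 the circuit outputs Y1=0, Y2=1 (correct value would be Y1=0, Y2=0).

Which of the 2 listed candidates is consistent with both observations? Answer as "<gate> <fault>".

Evaluate each candidate on input in0=1, in1=0, in2=1, in3=0:
  N8 stuck-at-1: N0=1, N1=0, N2=0, N3=1, N4=0, N5=0, N6=0, N7=0, N8=1 [stuck-at-1] → Y1=0, Y2=1 — matches
  N7 stuck-at-1: N0=1, N1=0, N2=0, N3=1, N4=0, N5=0, N6=0, N7=1 [stuck-at-1], N8=0 → Y1=0, Y2=0 — eliminated
Only N8 stuck-at-1 reproduces the observed Y1=0, Y2=1.

N8 stuck-at-1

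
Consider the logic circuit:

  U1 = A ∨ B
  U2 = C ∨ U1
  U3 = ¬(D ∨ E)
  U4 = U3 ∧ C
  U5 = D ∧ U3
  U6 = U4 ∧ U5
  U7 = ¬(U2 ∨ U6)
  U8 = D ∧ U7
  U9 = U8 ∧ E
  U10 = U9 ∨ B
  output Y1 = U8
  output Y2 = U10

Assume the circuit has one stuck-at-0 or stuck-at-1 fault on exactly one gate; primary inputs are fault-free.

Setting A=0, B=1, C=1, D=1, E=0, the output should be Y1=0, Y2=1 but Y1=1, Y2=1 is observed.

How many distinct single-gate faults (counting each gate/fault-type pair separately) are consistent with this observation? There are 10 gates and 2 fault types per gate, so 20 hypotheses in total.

3

Fault-free: U1=1, U2=1, U3=0, U4=0, U5=0, U6=0, U7=0, U8=0, U9=0, U10=1 → Y1=0, Y2=1. Observed Y1=1, Y2=1.
  U1: none of the 2 fault types match ✗
  U2: stuck-at-0 ✓; others ✗
  U3: none of the 2 fault types match ✗
  U4: none of the 2 fault types match ✗
  U5: none of the 2 fault types match ✗
  U6: none of the 2 fault types match ✗
  U7: stuck-at-1 ✓; others ✗
  U8: stuck-at-1 ✓; others ✗
  U9: none of the 2 fault types match ✗
  U10: none of the 2 fault types match ✗
Consistent faults: {U2 stuck-at-0, U7 stuck-at-1, U8 stuck-at-1} — 3 in all.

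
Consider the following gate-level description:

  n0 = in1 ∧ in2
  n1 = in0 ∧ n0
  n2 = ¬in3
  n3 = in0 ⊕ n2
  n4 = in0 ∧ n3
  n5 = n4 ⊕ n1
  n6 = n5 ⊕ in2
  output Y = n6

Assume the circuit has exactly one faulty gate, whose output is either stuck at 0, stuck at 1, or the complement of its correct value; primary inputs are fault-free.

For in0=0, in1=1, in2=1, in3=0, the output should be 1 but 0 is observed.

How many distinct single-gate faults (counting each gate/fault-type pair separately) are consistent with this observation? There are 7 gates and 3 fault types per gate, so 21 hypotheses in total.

8

Fault-free: n0=1, n1=0, n2=1, n3=1, n4=0, n5=0, n6=1 → 1. Observed 0.
  n0: none of the 3 fault types match ✗
  n1: stuck-at-1, inverted output ✓; others ✗
  n2: none of the 3 fault types match ✗
  n3: none of the 3 fault types match ✗
  n4: stuck-at-1, inverted output ✓; others ✗
  n5: stuck-at-1, inverted output ✓; others ✗
  n6: stuck-at-0, inverted output ✓; others ✗
Consistent faults: {n1 stuck-at-1, n1 inverted output, n4 stuck-at-1, n4 inverted output, n5 stuck-at-1, n5 inverted output, n6 stuck-at-0, n6 inverted output} — 8 in all.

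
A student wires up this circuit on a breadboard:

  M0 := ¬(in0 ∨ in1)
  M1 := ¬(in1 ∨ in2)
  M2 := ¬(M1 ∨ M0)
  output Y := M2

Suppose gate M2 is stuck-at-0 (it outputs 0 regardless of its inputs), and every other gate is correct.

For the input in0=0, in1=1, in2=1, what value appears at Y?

0

Propagate with M2 forced: M0=0, M1=0, M2=0 [stuck-at-0].
So Y = 0. (Without the fault it would be 1.)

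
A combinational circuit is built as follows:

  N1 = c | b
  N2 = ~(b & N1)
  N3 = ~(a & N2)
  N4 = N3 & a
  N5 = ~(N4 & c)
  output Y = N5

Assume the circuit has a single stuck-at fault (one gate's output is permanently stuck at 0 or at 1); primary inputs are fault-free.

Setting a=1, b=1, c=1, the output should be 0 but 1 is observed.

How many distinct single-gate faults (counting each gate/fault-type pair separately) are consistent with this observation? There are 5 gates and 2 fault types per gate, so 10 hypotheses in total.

Fault-free: N1=1, N2=0, N3=1, N4=1, N5=0 → 0. Observed 1.
  N1 stuck-at-0: output 1 ✓
  N1 stuck-at-1: output 0 ✗
  N2 stuck-at-0: output 0 ✗
  N2 stuck-at-1: output 1 ✓
  N3 stuck-at-0: output 1 ✓
  N3 stuck-at-1: output 0 ✗
  N4 stuck-at-0: output 1 ✓
  N4 stuck-at-1: output 0 ✗
  N5 stuck-at-0: output 0 ✗
  N5 stuck-at-1: output 1 ✓
Consistent faults: {N1 stuck-at-0, N2 stuck-at-1, N3 stuck-at-0, N4 stuck-at-0, N5 stuck-at-1} — 5 in all.

5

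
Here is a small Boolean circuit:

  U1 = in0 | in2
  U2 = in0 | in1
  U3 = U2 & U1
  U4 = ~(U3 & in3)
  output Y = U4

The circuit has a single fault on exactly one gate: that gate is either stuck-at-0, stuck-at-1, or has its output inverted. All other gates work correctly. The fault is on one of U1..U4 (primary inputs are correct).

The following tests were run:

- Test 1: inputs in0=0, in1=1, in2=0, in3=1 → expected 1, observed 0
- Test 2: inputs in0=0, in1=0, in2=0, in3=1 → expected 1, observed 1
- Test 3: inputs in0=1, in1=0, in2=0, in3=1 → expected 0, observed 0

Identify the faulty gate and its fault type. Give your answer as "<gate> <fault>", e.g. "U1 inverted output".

Fault-free values for test 1 (in0=0, in1=1, in2=0, in3=1): U1=0, U2=1, U3=0, U4=1, giving Y=1. Observed 0.
Test 1: faults giving observed 0 are {U1 stuck-at-1, U1 inverted output, U3 stuck-at-1, U3 inverted output, U4 stuck-at-0, U4 inverted output}.
Test 2 (in0=0, in1=0, in2=0, in3=1): fault-free U1=0, U2=0, U3=0, U4=1 → 1; observed 1. Eliminates U3 stuck-at-1, U3 inverted output, U4 stuck-at-0, U4 inverted output.
Test 3 (in0=1, in1=0, in2=0, in3=1): fault-free U1=1, U2=1, U3=1, U4=0 → 0; observed 0. Eliminates U1 inverted output.
Only U1 stuck-at-1 is consistent with every test.

U1 stuck-at-1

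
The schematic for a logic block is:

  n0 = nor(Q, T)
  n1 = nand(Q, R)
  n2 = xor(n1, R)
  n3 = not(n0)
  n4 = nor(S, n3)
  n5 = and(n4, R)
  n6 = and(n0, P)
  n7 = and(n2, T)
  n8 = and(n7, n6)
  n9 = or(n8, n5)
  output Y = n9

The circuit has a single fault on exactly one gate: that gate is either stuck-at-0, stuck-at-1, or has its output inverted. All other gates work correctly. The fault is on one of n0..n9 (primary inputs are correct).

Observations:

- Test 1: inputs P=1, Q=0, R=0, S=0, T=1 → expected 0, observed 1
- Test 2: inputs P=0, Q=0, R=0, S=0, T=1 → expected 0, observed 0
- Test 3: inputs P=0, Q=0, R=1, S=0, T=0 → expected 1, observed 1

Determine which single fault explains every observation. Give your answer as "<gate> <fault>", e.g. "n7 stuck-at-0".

n0 stuck-at-1

Fault-free values for test 1 (P=1, Q=0, R=0, S=0, T=1): n0=0, n1=1, n2=1, n3=1, n4=0, n5=0, n6=0, n7=1, n8=0, n9=0, giving Y=0. Observed 1.
Test 1: faults giving observed 1 are {n0 stuck-at-1, n0 inverted output, n5 stuck-at-1, n5 inverted output, n6 stuck-at-1, n6 inverted output, n8 stuck-at-1, n8 inverted output, n9 stuck-at-1, n9 inverted output}.
Test 2 (P=0, Q=0, R=0, S=0, T=1): fault-free n0=0, n1=1, n2=1, n3=1, n4=0, n5=0, n6=0, n7=1, n8=0, n9=0 → 0; observed 0. Eliminates n5 stuck-at-1, n5 inverted output, n6 stuck-at-1, n6 inverted output, n8 stuck-at-1, n8 inverted output, n9 stuck-at-1, n9 inverted output.
Test 3 (P=0, Q=0, R=1, S=0, T=0): fault-free n0=1, n1=1, n2=0, n3=0, n4=1, n5=1, n6=0, n7=0, n8=0, n9=1 → 1; observed 1. Eliminates n0 inverted output.
Only n0 stuck-at-1 is consistent with every test.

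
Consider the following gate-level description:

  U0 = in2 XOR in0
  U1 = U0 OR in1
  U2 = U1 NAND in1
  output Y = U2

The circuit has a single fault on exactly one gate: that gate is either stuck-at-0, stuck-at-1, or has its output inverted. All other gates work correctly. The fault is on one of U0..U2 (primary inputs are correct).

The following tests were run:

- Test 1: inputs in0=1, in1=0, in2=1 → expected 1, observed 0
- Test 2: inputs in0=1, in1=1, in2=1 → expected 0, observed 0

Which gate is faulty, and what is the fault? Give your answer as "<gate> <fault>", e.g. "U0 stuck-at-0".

U2 stuck-at-0

Fault-free values for test 1 (in0=1, in1=0, in2=1): U0=0, U1=0, U2=1, giving Y=1. Observed 0.
Test 1: faults giving observed 0 are {U2 stuck-at-0, U2 inverted output}.
Test 2 (in0=1, in1=1, in2=1): fault-free U0=0, U1=1, U2=0 → 0; observed 0. Eliminates U2 inverted output.
Only U2 stuck-at-0 is consistent with every test.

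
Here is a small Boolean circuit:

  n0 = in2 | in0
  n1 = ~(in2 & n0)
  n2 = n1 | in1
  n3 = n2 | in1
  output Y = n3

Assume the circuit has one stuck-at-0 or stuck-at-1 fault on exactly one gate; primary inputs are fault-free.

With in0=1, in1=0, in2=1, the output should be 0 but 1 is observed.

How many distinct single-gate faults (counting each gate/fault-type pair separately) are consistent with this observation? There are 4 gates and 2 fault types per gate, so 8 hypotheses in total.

4

Fault-free: n0=1, n1=0, n2=0, n3=0 → 0. Observed 1.
  n0 stuck-at-0: output 1 ✓
  n0 stuck-at-1: output 0 ✗
  n1 stuck-at-0: output 0 ✗
  n1 stuck-at-1: output 1 ✓
  n2 stuck-at-0: output 0 ✗
  n2 stuck-at-1: output 1 ✓
  n3 stuck-at-0: output 0 ✗
  n3 stuck-at-1: output 1 ✓
Consistent faults: {n0 stuck-at-0, n1 stuck-at-1, n2 stuck-at-1, n3 stuck-at-1} — 4 in all.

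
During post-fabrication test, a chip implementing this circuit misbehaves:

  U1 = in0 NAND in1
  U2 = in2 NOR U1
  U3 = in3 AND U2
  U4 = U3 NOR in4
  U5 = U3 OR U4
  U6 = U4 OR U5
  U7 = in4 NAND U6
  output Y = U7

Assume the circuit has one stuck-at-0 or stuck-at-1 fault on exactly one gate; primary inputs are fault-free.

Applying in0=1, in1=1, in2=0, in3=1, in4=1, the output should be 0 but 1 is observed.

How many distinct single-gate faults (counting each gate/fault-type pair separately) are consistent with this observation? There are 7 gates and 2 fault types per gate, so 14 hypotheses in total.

6

Fault-free: U1=0, U2=1, U3=1, U4=0, U5=1, U6=1, U7=0 → 0. Observed 1.
  U1 stuck-at-0: output 0 ✗
  U1 stuck-at-1: output 1 ✓
  U2 stuck-at-0: output 1 ✓
  U2 stuck-at-1: output 0 ✗
  U3 stuck-at-0: output 1 ✓
  U3 stuck-at-1: output 0 ✗
  U4 stuck-at-0: output 0 ✗
  U4 stuck-at-1: output 0 ✗
  U5 stuck-at-0: output 1 ✓
  U5 stuck-at-1: output 0 ✗
  U6 stuck-at-0: output 1 ✓
  U6 stuck-at-1: output 0 ✗
  U7 stuck-at-0: output 0 ✗
  U7 stuck-at-1: output 1 ✓
Consistent faults: {U1 stuck-at-1, U2 stuck-at-0, U3 stuck-at-0, U5 stuck-at-0, U6 stuck-at-0, U7 stuck-at-1} — 6 in all.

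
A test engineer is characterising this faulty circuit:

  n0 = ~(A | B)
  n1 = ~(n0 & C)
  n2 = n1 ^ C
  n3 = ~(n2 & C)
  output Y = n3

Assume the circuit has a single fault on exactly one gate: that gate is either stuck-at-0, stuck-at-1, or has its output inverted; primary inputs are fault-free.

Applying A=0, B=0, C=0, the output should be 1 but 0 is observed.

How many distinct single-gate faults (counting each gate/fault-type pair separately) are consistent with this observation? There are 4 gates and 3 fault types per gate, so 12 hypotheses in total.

2

Fault-free: n0=1, n1=1, n2=1, n3=1 → 1. Observed 0.
  n0 stuck-at-0: output 1 ✗
  n0 stuck-at-1: output 1 ✗
  n0 inverted output: output 1 ✗
  n1 stuck-at-0: output 1 ✗
  n1 stuck-at-1: output 1 ✗
  n1 inverted output: output 1 ✗
  n2 stuck-at-0: output 1 ✗
  n2 stuck-at-1: output 1 ✗
  n2 inverted output: output 1 ✗
  n3 stuck-at-0: output 0 ✓
  n3 stuck-at-1: output 1 ✗
  n3 inverted output: output 0 ✓
Consistent faults: {n3 stuck-at-0, n3 inverted output} — 2 in all.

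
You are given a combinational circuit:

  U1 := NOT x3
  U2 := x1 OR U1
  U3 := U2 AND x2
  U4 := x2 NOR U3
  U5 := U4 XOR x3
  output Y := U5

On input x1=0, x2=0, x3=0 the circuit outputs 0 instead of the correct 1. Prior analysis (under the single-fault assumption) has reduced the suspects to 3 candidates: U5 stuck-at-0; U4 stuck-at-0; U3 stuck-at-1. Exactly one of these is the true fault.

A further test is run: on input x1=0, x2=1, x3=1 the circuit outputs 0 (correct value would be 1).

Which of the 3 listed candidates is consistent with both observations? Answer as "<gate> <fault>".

U5 stuck-at-0

Evaluate each candidate on input x1=0, x2=1, x3=1:
  U5 stuck-at-0: U1=0, U2=0, U3=0, U4=0, U5=0 [stuck-at-0] → 0 — matches
  U4 stuck-at-0: U1=0, U2=0, U3=0, U4=0 [stuck-at-0], U5=1 → 1 — eliminated
  U3 stuck-at-1: U1=0, U2=0, U3=1 [stuck-at-1], U4=0, U5=1 → 1 — eliminated
Only U5 stuck-at-0 reproduces the observed 0.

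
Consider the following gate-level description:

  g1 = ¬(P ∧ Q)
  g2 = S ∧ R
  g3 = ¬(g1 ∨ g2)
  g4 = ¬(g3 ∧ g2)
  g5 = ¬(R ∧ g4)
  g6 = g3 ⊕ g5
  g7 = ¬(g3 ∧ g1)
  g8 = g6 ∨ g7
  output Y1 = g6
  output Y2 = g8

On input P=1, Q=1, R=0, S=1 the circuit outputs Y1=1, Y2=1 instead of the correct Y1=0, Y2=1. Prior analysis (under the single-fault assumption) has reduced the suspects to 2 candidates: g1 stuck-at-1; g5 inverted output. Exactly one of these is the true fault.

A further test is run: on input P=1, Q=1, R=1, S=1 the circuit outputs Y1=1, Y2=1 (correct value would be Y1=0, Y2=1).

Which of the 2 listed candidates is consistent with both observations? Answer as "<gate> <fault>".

g5 inverted output

Evaluate each candidate on input P=1, Q=1, R=1, S=1:
  g1 stuck-at-1: g1=1 [stuck-at-1], g2=1, g3=0, g4=1, g5=0, g6=0, g7=1, g8=1 → Y1=0, Y2=1 — eliminated
  g5 inverted output: g1=0, g2=1, g3=0, g4=1, g5=1 [inverted output], g6=1, g7=1, g8=1 → Y1=1, Y2=1 — matches
Only g5 inverted output reproduces the observed Y1=1, Y2=1.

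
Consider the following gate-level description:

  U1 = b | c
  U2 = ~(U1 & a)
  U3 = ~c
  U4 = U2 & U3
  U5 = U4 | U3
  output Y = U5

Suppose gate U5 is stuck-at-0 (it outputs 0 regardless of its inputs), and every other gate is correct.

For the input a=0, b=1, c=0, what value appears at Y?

0

Propagate with U5 forced: U1=1, U2=1, U3=1, U4=1, U5=0 [stuck-at-0].
So Y = 0. (Without the fault it would be 1.)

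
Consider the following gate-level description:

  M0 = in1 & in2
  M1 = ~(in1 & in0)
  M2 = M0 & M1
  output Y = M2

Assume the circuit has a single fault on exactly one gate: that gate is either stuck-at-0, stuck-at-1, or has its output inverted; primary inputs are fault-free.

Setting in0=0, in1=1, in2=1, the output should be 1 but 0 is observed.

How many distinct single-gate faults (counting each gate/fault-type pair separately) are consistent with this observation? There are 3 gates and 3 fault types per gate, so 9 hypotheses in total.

Fault-free: M0=1, M1=1, M2=1 → 1. Observed 0.
  M0 stuck-at-0: output 0 ✓
  M0 stuck-at-1: output 1 ✗
  M0 inverted output: output 0 ✓
  M1 stuck-at-0: output 0 ✓
  M1 stuck-at-1: output 1 ✗
  M1 inverted output: output 0 ✓
  M2 stuck-at-0: output 0 ✓
  M2 stuck-at-1: output 1 ✗
  M2 inverted output: output 0 ✓
Consistent faults: {M0 stuck-at-0, M0 inverted output, M1 stuck-at-0, M1 inverted output, M2 stuck-at-0, M2 inverted output} — 6 in all.

6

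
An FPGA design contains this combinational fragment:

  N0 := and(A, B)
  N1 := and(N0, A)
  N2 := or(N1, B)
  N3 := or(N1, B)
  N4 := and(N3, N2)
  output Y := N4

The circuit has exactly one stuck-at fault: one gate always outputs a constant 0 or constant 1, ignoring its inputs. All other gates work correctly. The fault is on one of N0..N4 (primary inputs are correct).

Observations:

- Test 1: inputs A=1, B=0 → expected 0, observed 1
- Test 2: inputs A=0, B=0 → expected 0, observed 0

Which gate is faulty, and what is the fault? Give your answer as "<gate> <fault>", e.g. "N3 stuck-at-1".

N0 stuck-at-1

Fault-free values for test 1 (A=1, B=0): N0=0, N1=0, N2=0, N3=0, N4=0, giving Y=0. Observed 1.
Test 1: faults giving observed 1 are {N0 stuck-at-1, N1 stuck-at-1, N4 stuck-at-1}.
Test 2 (A=0, B=0): fault-free N0=0, N1=0, N2=0, N3=0, N4=0 → 0; observed 0. Eliminates N1 stuck-at-1, N4 stuck-at-1.
Only N0 stuck-at-1 is consistent with every test.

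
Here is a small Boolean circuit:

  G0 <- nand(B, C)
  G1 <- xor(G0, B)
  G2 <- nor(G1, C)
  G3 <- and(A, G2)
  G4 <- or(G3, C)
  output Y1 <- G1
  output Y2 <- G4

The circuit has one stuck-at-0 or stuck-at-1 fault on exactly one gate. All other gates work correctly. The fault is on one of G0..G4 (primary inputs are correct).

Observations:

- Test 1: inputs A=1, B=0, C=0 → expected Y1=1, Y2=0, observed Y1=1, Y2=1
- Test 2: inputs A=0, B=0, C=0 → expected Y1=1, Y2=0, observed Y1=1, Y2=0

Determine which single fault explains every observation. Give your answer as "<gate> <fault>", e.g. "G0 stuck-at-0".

G2 stuck-at-1

Fault-free values for test 1 (A=1, B=0, C=0): G0=1, G1=1, G2=0, G3=0, G4=0, giving Y1=1, Y2=0. Observed Y1=1, Y2=1.
Test 1: faults giving observed Y1=1, Y2=1 are {G2 stuck-at-1, G3 stuck-at-1, G4 stuck-at-1}.
Test 2 (A=0, B=0, C=0): fault-free G0=1, G1=1, G2=0, G3=0, G4=0 → Y1=1, Y2=0; observed Y1=1, Y2=0. Eliminates G3 stuck-at-1, G4 stuck-at-1.
Only G2 stuck-at-1 is consistent with every test.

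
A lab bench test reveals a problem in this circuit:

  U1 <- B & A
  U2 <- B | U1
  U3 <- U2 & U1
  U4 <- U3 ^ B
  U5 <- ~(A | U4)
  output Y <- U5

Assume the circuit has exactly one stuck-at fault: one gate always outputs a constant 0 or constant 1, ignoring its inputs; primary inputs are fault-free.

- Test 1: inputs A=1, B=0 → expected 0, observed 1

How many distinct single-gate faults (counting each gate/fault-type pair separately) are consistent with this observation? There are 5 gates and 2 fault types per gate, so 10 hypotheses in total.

Fault-free: U1=0, U2=0, U3=0, U4=0, U5=0 → 0. Observed 1.
  U1 stuck-at-0: output 0 ✗
  U1 stuck-at-1: output 0 ✗
  U2 stuck-at-0: output 0 ✗
  U2 stuck-at-1: output 0 ✗
  U3 stuck-at-0: output 0 ✗
  U3 stuck-at-1: output 0 ✗
  U4 stuck-at-0: output 0 ✗
  U4 stuck-at-1: output 0 ✗
  U5 stuck-at-0: output 0 ✗
  U5 stuck-at-1: output 1 ✓
Consistent faults: {U5 stuck-at-1} — 1 in all.

1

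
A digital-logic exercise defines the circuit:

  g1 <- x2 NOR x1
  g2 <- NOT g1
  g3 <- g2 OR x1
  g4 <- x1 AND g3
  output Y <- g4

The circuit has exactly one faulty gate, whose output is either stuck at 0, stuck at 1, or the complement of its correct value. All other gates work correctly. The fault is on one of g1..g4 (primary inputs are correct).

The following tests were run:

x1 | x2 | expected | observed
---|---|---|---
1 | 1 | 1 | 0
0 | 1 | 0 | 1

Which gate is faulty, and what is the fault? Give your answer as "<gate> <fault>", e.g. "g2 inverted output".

g4 inverted output

Fault-free values for test 1 (x1=1, x2=1): g1=0, g2=1, g3=1, g4=1, giving Y=1. Observed 0.
Test 1: faults giving observed 0 are {g3 stuck-at-0, g3 inverted output, g4 stuck-at-0, g4 inverted output}.
Test 2 (x1=0, x2=1): fault-free g1=0, g2=1, g3=1, g4=0 → 0; observed 1. Eliminates g3 stuck-at-0, g3 inverted output, g4 stuck-at-0.
Only g4 inverted output is consistent with every test.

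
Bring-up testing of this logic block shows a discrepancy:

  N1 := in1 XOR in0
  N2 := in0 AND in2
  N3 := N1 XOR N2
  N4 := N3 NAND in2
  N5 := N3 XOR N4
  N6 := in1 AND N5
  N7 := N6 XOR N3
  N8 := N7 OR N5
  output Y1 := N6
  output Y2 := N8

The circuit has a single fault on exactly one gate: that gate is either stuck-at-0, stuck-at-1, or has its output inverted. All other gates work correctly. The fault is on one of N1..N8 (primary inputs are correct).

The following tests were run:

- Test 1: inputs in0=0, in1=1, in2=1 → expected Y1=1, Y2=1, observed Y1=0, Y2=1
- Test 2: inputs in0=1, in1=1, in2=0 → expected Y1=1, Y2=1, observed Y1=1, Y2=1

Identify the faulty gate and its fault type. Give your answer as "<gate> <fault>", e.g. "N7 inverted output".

N4 stuck-at-1

Fault-free values for test 1 (in0=0, in1=1, in2=1): N1=1, N2=0, N3=1, N4=0, N5=1, N6=1, N7=0, N8=1, giving Y1=1, Y2=1. Observed Y1=0, Y2=1.
Test 1: faults giving observed Y1=0, Y2=1 are {N4 stuck-at-1, N4 inverted output, N5 stuck-at-0, N5 inverted output, N6 stuck-at-0, N6 inverted output}.
Test 2 (in0=1, in1=1, in2=0): fault-free N1=0, N2=0, N3=0, N4=1, N5=1, N6=1, N7=1, N8=1 → Y1=1, Y2=1; observed Y1=1, Y2=1. Eliminates N4 inverted output, N5 stuck-at-0, N5 inverted output, N6 stuck-at-0, N6 inverted output.
Only N4 stuck-at-1 is consistent with every test.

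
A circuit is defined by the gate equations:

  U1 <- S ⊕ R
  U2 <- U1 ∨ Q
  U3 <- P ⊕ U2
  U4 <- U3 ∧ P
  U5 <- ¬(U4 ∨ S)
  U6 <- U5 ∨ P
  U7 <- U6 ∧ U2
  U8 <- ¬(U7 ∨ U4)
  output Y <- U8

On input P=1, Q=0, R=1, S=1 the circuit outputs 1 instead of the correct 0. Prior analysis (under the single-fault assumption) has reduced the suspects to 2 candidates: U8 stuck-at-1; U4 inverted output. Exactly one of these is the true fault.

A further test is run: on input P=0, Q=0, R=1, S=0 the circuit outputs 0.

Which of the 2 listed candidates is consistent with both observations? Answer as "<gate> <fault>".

U4 inverted output

Evaluate each candidate on input P=0, Q=0, R=1, S=0:
  U8 stuck-at-1: U1=1, U2=1, U3=1, U4=0, U5=1, U6=1, U7=1, U8=1 [stuck-at-1] → 1 — eliminated
  U4 inverted output: U1=1, U2=1, U3=1, U4=1 [inverted output], U5=0, U6=0, U7=0, U8=0 → 0 — matches
Only U4 inverted output reproduces the observed 0.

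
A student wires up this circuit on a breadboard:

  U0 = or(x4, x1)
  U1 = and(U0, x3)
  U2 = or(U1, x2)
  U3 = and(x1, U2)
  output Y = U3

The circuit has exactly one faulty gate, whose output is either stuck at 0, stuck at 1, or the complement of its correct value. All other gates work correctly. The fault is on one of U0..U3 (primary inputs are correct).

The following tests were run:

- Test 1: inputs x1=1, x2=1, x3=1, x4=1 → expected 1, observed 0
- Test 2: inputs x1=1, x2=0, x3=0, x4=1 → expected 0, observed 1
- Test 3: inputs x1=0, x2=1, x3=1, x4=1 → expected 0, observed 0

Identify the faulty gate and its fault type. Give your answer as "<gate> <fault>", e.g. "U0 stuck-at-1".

Fault-free values for test 1 (x1=1, x2=1, x3=1, x4=1): U0=1, U1=1, U2=1, U3=1, giving Y=1. Observed 0.
Test 1: faults giving observed 0 are {U2 stuck-at-0, U2 inverted output, U3 stuck-at-0, U3 inverted output}.
Test 2 (x1=1, x2=0, x3=0, x4=1): fault-free U0=1, U1=0, U2=0, U3=0 → 0; observed 1. Eliminates U2 stuck-at-0, U3 stuck-at-0.
Test 3 (x1=0, x2=1, x3=1, x4=1): fault-free U0=1, U1=1, U2=1, U3=0 → 0; observed 0. Eliminates U3 inverted output.
Only U2 inverted output is consistent with every test.

U2 inverted output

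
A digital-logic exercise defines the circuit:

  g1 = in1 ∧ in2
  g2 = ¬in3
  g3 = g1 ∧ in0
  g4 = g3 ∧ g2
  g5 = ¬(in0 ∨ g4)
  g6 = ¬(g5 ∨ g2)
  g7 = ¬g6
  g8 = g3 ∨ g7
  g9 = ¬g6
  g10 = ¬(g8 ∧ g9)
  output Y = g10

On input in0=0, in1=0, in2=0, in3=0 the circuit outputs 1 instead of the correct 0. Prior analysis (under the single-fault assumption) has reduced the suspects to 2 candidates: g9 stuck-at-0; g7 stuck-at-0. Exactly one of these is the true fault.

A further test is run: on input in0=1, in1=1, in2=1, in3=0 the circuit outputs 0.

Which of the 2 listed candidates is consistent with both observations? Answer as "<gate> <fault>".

g7 stuck-at-0

Evaluate each candidate on input in0=1, in1=1, in2=1, in3=0:
  g9 stuck-at-0: g1=1, g2=1, g3=1, g4=1, g5=0, g6=0, g7=1, g8=1, g9=0 [stuck-at-0], g10=1 → 1 — eliminated
  g7 stuck-at-0: g1=1, g2=1, g3=1, g4=1, g5=0, g6=0, g7=0 [stuck-at-0], g8=1, g9=1, g10=0 → 0 — matches
Only g7 stuck-at-0 reproduces the observed 0.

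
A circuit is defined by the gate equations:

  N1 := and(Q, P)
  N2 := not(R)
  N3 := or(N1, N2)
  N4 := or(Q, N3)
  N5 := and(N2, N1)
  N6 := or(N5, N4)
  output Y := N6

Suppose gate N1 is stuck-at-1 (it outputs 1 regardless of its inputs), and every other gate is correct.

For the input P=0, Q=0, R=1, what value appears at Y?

Propagate with N1 forced: N1=1 [stuck-at-1], N2=0, N3=1, N4=1, N5=0, N6=1.
So Y = 1. (Without the fault it would be 0.)

1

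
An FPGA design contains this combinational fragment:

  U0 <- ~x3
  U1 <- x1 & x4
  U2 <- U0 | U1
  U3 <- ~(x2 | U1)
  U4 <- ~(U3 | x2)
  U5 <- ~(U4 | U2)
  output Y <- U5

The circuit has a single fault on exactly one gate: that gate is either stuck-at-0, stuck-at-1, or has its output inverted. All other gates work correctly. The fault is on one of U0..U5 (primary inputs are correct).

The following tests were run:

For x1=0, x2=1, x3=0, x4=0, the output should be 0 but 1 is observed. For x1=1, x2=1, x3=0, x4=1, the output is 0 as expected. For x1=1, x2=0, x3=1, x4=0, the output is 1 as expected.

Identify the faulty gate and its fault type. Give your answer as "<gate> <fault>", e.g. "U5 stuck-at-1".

Fault-free values for test 1 (x1=0, x2=1, x3=0, x4=0): U0=1, U1=0, U2=1, U3=0, U4=0, U5=0, giving Y=0. Observed 1.
Test 1: faults giving observed 1 are {U0 stuck-at-0, U0 inverted output, U2 stuck-at-0, U2 inverted output, U5 stuck-at-1, U5 inverted output}.
Test 2 (x1=1, x2=1, x3=0, x4=1): fault-free U0=1, U1=1, U2=1, U3=0, U4=0, U5=0 → 0; observed 0. Eliminates U2 stuck-at-0, U2 inverted output, U5 stuck-at-1, U5 inverted output.
Test 3 (x1=1, x2=0, x3=1, x4=0): fault-free U0=0, U1=0, U2=0, U3=1, U4=0, U5=1 → 1; observed 1. Eliminates U0 inverted output.
Only U0 stuck-at-0 is consistent with every test.

U0 stuck-at-0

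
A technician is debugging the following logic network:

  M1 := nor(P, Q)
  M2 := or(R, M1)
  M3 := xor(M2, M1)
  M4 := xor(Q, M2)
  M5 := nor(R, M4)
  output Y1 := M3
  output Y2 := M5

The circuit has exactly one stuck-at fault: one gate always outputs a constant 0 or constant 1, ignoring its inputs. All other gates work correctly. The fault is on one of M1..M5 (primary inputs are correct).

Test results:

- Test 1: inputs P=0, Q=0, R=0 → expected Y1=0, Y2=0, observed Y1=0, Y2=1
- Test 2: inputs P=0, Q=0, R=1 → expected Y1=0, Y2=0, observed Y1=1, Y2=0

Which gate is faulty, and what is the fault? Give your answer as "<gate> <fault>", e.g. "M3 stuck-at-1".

Fault-free values for test 1 (P=0, Q=0, R=0): M1=1, M2=1, M3=0, M4=1, M5=0, giving Y1=0, Y2=0. Observed Y1=0, Y2=1.
Test 1: faults giving observed Y1=0, Y2=1 are {M1 stuck-at-0, M4 stuck-at-0, M5 stuck-at-1}.
Test 2 (P=0, Q=0, R=1): fault-free M1=1, M2=1, M3=0, M4=1, M5=0 → Y1=0, Y2=0; observed Y1=1, Y2=0. Eliminates M4 stuck-at-0, M5 stuck-at-1.
Only M1 stuck-at-0 is consistent with every test.

M1 stuck-at-0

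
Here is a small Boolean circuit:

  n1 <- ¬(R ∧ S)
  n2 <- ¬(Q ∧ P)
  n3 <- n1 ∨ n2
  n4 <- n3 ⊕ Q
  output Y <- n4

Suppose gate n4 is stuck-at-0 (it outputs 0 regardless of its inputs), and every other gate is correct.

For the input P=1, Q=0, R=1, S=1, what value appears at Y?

0

Propagate with n4 forced: n1=0, n2=1, n3=1, n4=0 [stuck-at-0].
So Y = 0. (Without the fault it would be 1.)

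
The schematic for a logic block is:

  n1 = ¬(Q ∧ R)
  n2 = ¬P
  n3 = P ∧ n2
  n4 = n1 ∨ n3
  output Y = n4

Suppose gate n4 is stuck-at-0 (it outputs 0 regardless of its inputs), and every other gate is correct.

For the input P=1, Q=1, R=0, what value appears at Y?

Propagate with n4 forced: n1=1, n2=0, n3=0, n4=0 [stuck-at-0].
So Y = 0. (Without the fault it would be 1.)

0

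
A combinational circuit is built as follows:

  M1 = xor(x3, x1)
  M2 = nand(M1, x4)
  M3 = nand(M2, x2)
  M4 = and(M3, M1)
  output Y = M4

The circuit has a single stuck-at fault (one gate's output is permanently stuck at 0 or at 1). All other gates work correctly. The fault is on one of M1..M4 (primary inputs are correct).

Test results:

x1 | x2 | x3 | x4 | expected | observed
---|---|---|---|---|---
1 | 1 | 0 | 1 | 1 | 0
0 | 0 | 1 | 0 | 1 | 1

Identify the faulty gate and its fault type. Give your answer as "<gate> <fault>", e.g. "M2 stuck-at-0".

M2 stuck-at-1

Fault-free values for test 1 (x1=1, x2=1, x3=0, x4=1): M1=1, M2=0, M3=1, M4=1, giving Y=1. Observed 0.
Test 1: faults giving observed 0 are {M1 stuck-at-0, M2 stuck-at-1, M3 stuck-at-0, M4 stuck-at-0}.
Test 2 (x1=0, x2=0, x3=1, x4=0): fault-free M1=1, M2=1, M3=1, M4=1 → 1; observed 1. Eliminates M1 stuck-at-0, M3 stuck-at-0, M4 stuck-at-0.
Only M2 stuck-at-1 is consistent with every test.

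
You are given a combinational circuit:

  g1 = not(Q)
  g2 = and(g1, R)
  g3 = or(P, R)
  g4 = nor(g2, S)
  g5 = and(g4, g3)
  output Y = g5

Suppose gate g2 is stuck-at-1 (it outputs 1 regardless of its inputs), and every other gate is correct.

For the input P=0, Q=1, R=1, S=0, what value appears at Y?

0

Propagate with g2 forced: g1=0, g2=1 [stuck-at-1], g3=1, g4=0, g5=0.
So Y = 0. (Without the fault it would be 1.)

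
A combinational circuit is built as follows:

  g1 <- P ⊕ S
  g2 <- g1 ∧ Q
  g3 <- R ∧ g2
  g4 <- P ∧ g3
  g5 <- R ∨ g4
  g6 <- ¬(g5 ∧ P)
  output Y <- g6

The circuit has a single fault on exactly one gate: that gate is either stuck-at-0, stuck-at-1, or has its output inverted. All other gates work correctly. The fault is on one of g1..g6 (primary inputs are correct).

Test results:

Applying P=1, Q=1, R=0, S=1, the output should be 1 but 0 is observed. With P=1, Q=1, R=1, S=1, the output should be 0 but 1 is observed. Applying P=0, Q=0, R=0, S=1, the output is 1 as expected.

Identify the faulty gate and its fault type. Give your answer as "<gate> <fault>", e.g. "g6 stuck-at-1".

Fault-free values for test 1 (P=1, Q=1, R=0, S=1): g1=0, g2=0, g3=0, g4=0, g5=0, g6=1, giving Y=1. Observed 0.
Test 1: faults giving observed 0 are {g3 stuck-at-1, g3 inverted output, g4 stuck-at-1, g4 inverted output, g5 stuck-at-1, g5 inverted output, g6 stuck-at-0, g6 inverted output}.
Test 2 (P=1, Q=1, R=1, S=1): fault-free g1=0, g2=0, g3=0, g4=0, g5=1, g6=0 → 0; observed 1. Eliminates g3 stuck-at-1, g3 inverted output, g4 stuck-at-1, g4 inverted output, g5 stuck-at-1, g6 stuck-at-0.
Test 3 (P=0, Q=0, R=0, S=1): fault-free g1=1, g2=0, g3=0, g4=0, g5=0, g6=1 → 1; observed 1. Eliminates g6 inverted output.
Only g5 inverted output is consistent with every test.

g5 inverted output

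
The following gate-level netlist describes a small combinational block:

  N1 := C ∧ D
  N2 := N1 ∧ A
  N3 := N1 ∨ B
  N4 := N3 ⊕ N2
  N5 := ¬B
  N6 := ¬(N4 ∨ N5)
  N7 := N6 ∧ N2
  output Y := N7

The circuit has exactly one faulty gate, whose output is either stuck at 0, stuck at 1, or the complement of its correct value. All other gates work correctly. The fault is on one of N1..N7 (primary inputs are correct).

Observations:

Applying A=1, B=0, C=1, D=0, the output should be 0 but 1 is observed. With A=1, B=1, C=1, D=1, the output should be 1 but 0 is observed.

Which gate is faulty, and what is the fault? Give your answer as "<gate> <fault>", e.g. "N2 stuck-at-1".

Fault-free values for test 1 (A=1, B=0, C=1, D=0): N1=0, N2=0, N3=0, N4=0, N5=1, N6=0, N7=0, giving Y=0. Observed 1.
Test 1: faults giving observed 1 are {N7 stuck-at-1, N7 inverted output}.
Test 2 (A=1, B=1, C=1, D=1): fault-free N1=1, N2=1, N3=1, N4=0, N5=0, N6=1, N7=1 → 1; observed 0. Eliminates N7 stuck-at-1.
Only N7 inverted output is consistent with every test.

N7 inverted output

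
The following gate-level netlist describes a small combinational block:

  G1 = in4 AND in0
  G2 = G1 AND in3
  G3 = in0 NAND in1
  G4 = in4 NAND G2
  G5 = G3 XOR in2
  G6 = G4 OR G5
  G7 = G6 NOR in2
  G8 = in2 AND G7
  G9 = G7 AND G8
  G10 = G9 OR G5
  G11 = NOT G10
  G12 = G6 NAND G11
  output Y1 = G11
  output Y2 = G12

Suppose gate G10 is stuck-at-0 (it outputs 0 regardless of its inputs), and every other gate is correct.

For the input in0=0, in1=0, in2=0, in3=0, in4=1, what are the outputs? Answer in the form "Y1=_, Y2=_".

Y1=1, Y2=0

Propagate with G10 forced: G1=0, G2=0, G3=1, G4=1, G5=1, G6=1, G7=0, G8=0, G9=0, G10=0 [stuck-at-0], G11=1, G12=0.
So the outputs are Y1=1, Y2=0. (Without the fault they would be Y1=0, Y2=1.)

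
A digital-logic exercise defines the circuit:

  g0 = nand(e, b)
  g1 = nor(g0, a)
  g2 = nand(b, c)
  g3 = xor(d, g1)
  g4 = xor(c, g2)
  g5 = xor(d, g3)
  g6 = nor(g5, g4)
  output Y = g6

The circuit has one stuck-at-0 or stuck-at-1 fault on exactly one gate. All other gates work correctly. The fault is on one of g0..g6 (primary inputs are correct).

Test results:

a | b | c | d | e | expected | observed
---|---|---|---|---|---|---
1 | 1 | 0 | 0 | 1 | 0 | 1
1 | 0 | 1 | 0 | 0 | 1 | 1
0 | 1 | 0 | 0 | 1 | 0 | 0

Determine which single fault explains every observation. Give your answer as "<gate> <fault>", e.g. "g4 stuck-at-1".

g4 stuck-at-0

Fault-free values for test 1 (a=1, b=1, c=0, d=0, e=1): g0=0, g1=0, g2=1, g3=0, g4=1, g5=0, g6=0, giving Y=0. Observed 1.
Test 1: faults giving observed 1 are {g2 stuck-at-0, g4 stuck-at-0, g6 stuck-at-1}.
Test 2 (a=1, b=0, c=1, d=0, e=0): fault-free g0=1, g1=0, g2=1, g3=0, g4=0, g5=0, g6=1 → 1; observed 1. Eliminates g2 stuck-at-0.
Test 3 (a=0, b=1, c=0, d=0, e=1): fault-free g0=0, g1=1, g2=1, g3=1, g4=1, g5=1, g6=0 → 0; observed 0. Eliminates g6 stuck-at-1.
Only g4 stuck-at-0 is consistent with every test.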